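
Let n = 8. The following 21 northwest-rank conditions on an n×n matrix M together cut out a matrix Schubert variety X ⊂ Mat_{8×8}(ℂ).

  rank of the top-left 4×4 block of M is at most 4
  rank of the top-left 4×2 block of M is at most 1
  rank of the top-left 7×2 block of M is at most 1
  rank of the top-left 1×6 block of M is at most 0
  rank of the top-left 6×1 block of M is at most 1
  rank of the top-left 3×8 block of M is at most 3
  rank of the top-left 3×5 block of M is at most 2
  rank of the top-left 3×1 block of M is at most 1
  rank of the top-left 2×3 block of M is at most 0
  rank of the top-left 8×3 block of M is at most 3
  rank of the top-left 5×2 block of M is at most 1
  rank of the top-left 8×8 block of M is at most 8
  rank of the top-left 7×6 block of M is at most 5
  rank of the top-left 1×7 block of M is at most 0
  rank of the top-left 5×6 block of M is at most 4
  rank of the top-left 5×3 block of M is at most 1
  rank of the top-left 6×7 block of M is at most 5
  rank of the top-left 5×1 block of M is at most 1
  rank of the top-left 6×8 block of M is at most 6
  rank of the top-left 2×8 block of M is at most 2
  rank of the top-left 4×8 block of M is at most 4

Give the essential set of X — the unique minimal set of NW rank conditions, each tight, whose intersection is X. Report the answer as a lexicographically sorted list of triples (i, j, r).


Reconstructing r_w from the 21 given conditions:

  0 | 0 | 0 | 0 | 0 | 0 | 0 | 1
  0 | 0 | 0 | 1 | 1 | 1 | 1 | 2
  1 | 1 | 1 | 2 | 2 | 2 | 2 | 3
  1 | 1 | 1 | 2 | 3 | 3 | 3 | 4
  1 | 1 | 1 | 2 | 3 | 4 | 4 | 5
  1 | 1 | 2 | 3 | 4 | 5 | 5 | 6
  1 | 1 | 2 | 3 | 4 | 5 | 6 | 7
  1 | 2 | 3 | 4 | 5 | 6 | 7 | 8

hence w(1..8) = (8, 4, 1, 5, 6, 3, 7, 2).

Rothe diagram D(w) (16 cells), 4 SE-corners (essential conditions):

[(1, 7, 0), (2, 3, 0), (5, 3, 1), (7, 2, 1)]


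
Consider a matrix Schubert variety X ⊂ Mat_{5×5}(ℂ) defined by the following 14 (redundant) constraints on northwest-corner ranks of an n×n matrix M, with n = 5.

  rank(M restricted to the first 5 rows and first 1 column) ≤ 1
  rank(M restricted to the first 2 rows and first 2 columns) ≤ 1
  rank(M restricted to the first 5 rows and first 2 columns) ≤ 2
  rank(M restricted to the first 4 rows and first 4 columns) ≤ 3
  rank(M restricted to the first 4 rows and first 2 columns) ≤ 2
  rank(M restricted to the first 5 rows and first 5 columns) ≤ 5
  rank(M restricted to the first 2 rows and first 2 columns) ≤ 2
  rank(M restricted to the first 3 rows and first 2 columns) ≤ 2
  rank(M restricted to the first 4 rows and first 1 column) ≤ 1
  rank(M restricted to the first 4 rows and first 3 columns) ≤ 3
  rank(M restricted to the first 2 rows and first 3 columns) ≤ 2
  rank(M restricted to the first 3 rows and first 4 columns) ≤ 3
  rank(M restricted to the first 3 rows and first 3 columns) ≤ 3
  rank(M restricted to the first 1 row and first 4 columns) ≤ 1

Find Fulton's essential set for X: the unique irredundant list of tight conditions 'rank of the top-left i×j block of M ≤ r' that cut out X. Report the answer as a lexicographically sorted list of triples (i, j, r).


Propagating the 14 rank bounds to every northwest block:

  1 | 1 | 1 | 1 | 1
  1 | 1 | 2 | 2 | 2
  1 | 2 | 3 | 3 | 3
  1 | 2 | 3 | 3 | 4
  1 | 2 | 3 | 4 | 5

so w = (1, 3, 2, 5, 4).

ℓ(w)=2; the 2 essential cells (i,j,r):

[(2, 2, 1), (4, 4, 3)]


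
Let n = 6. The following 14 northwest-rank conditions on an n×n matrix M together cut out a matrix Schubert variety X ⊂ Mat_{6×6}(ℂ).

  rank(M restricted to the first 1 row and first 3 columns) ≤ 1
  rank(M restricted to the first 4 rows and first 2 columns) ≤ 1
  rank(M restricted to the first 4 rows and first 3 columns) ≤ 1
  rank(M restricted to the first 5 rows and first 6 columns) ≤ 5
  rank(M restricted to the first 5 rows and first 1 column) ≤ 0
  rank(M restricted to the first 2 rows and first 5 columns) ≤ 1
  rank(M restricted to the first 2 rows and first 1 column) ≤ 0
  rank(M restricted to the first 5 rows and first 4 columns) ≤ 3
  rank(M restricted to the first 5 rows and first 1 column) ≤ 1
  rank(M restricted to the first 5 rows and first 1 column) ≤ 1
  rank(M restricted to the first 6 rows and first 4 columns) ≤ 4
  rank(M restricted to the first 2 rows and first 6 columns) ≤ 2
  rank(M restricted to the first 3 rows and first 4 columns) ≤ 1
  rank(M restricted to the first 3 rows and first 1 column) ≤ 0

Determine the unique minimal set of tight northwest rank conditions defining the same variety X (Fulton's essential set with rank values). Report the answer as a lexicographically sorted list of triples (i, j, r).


The tightest implied rank at each (i,j), from the 14 conditions:

  i=1: 0  1  1  1  1  1
  i=2: 0  1  1  1  1  2
  i=3: 0  1  1  1  2  3
  i=4: 0  1  1  2  3  4
  i=5: 0  1  2  3  4  5
  i=6: 1  2  3  4  5  6

so w = (2, 6, 5, 4, 3, 1).

|D(w)|=11, |Ess(w)|=4:

[(2, 5, 1), (3, 4, 1), (4, 3, 1), (5, 1, 0)]


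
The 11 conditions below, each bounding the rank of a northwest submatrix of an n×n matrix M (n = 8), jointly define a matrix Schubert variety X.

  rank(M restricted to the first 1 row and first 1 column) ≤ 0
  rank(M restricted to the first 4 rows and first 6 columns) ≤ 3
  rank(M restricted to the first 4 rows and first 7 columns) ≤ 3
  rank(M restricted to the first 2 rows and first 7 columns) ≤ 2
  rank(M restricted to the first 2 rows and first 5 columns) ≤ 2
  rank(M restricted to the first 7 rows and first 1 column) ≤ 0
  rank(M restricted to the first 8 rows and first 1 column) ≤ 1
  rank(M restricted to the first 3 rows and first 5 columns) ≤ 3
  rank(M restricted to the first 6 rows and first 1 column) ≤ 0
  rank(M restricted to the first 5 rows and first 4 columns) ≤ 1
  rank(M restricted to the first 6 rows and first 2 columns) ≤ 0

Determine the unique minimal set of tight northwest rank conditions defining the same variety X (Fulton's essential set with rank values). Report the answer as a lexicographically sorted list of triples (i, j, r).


Recovering R(i,j) via the rank-extension bound from the 11 conditions:

  i=1: 0, 0, 1, 1, 1, 1, 1, 1
  i=2: 0, 0, 1, 1, 2, 2, 2, 2
  i=3: 0, 0, 1, 1, 2, 3, 3, 3
  i=4: 0, 0, 1, 1, 2, 3, 3, 4
  i=5: 0, 0, 1, 1, 2, 3, 4, 5
  i=6: 0, 0, 1, 2, 3, 4, 5, 6
  i=7: 0, 1, 2, 3, 4, 5, 6, 7
  i=8: 1, 2, 3, 4, 5, 6, 7, 8

reading off 1-entries of Δ²R: w = (3, 5, 6, 8, 7, 4, 2, 1).

4 SE-corners of the 18-cell Rothe diagram give Ess(w):

[(4, 7, 3), (5, 4, 1), (6, 2, 0), (7, 1, 0)]


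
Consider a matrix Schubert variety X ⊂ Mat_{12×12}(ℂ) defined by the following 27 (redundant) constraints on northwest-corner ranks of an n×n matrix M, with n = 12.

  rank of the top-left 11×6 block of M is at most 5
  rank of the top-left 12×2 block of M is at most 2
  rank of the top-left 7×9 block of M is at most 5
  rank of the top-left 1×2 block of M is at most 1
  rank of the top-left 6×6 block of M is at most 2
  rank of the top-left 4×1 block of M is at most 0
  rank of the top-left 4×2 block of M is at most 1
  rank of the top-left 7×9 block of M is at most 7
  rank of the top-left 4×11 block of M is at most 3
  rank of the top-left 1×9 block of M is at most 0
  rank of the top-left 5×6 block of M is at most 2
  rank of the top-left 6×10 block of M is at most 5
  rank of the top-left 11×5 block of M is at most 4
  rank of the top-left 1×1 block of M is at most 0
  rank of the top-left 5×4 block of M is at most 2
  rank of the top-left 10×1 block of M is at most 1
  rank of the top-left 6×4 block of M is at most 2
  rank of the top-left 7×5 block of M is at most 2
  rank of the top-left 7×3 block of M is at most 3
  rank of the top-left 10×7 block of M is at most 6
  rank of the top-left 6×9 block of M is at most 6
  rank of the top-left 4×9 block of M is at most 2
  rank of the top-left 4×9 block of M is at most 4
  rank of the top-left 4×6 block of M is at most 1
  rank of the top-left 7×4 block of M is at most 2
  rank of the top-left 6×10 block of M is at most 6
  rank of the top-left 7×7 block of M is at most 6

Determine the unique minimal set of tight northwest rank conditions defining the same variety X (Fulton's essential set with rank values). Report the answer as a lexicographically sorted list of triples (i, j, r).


Rank table r_w(12×12) implied by the 27 constraints:

  0 | 0 | 0 | 0 | 0 | 0 | 0 | 0 | 0 | 1 | 1 | 1
  0 | 1 | 1 | 1 | 1 | 1 | 1 | 1 | 1 | 2 | 2 | 2
  0 | 1 | 1 | 1 | 1 | 1 | 2 | 2 | 2 | 3 | 3 | 3
  0 | 1 | 1 | 1 | 1 | 1 | 2 | 2 | 2 | 3 | 3 | 4
  1 | 2 | 2 | 2 | 2 | 2 | 3 | 3 | 3 | 4 | 4 | 5
  1 | 2 | 2 | 2 | 2 | 2 | 3 | 4 | 4 | 5 | 5 | 6
  1 | 2 | 2 | 2 | 2 | 3 | 4 | 5 | 5 | 6 | 6 | 7
  1 | 2 | 3 | 3 | 3 | 4 | 5 | 6 | 6 | 7 | 7 | 8
  1 | 2 | 3 | 4 | 4 | 5 | 6 | 7 | 7 | 8 | 8 | 9
  1 | 2 | 3 | 4 | 4 | 5 | 6 | 7 | 8 | 9 | 9 | 10
  1 | 2 | 3 | 4 | 4 | 5 | 6 | 7 | 8 | 9 | 10 | 11
  1 | 2 | 3 | 4 | 5 | 6 | 7 | 8 | 9 | 10 | 11 | 12

hence w(1..12) = (10, 2, 7, 12, 1, 8, 6, 3, 4, 9, 11, 5).

|D(w)|=32, |Ess(w)|=8:

[(1, 9, 0), (4, 1, 0), (4, 6, 1), (4, 9, 2), (4, 11, 3), (6, 6, 2), (7, 5, 2), (11, 5, 4)]


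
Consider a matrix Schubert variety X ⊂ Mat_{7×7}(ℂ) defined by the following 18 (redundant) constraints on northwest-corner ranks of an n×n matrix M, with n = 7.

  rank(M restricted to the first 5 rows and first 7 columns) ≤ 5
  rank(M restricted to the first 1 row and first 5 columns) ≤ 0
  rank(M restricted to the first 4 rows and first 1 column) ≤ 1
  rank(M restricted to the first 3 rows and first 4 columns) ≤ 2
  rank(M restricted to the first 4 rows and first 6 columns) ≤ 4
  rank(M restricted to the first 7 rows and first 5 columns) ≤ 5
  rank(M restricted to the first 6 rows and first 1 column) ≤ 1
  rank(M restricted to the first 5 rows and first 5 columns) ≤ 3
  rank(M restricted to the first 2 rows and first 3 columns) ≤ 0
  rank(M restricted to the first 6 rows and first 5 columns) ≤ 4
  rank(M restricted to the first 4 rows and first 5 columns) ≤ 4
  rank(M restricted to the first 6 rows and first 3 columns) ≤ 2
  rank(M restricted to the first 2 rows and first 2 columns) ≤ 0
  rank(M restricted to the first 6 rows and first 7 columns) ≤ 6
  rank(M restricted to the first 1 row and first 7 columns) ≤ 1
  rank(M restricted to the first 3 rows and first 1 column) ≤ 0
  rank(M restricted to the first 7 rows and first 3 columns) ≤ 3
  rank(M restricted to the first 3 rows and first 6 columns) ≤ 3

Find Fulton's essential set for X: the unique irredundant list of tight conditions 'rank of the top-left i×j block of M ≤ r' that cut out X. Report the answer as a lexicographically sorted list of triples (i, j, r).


Rank table r_w(7×7) implied by the 18 constraints:

  row 1: 0  0  0  0  0  1  1
  row 2: 0  0  0  1  1  2  2
  row 3: 0  1  1  2  2  3  3
  row 4: 1  2  2  3  3  4  4
  row 5: 1  2  2  3  3  4  5
  row 6: 1  2  2  3  4  5  6
  row 7: 1  2  3  4  5  6  7

reading off 1-entries of Δ²R: w = (6, 4, 2, 1, 7, 5, 3).

Fulton essential set (5 of the 12 Rothe cells):

[(1, 5, 0), (2, 3, 0), (3, 1, 0), (5, 5, 3), (6, 3, 2)]


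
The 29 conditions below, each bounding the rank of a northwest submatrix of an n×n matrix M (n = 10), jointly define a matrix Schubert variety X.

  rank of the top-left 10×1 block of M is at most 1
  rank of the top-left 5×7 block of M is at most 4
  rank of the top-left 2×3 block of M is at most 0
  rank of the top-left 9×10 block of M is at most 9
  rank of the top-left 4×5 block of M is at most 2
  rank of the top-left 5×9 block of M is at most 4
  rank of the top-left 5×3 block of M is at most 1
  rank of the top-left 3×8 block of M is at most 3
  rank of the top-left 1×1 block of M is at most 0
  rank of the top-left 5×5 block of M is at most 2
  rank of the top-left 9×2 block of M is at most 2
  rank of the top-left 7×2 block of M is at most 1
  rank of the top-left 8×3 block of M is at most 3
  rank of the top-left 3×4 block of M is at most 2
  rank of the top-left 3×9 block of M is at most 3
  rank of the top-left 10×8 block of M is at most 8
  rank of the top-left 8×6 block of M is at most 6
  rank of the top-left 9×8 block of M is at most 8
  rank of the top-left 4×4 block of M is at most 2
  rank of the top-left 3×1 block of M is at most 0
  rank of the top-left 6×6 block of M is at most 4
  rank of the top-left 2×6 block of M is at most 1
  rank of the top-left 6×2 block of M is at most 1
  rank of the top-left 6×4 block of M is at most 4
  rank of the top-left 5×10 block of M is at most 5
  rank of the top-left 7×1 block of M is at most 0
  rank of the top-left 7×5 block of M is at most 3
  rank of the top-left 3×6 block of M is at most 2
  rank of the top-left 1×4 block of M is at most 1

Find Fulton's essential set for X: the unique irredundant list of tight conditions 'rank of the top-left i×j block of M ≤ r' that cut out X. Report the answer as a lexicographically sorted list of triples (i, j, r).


Propagating the 29 rank bounds to every northwest block:

  0  0  0  1  1  1  1  1  1  1
  0  0  0  1  1  1  2  2  2  2
  0  1  1  2  2  2  3  3  3  3
  0  1  1  2  2  3  4  4  4  4
  0  1  1  2  2  3  4  4  4  5
  0  1  2  3  3  4  5  5  5  6
  0  1  2  3  3  4  5  6  6  7
  1  2  3  4  4  5  6  7  7  8
  1  2  3  4  5  6  7  8  8  9
  1  2  3  4  5  6  7  8  9  10

hence w(1..10) = (4, 7, 2, 6, 10, 3, 8, 1, 5, 9).

7 SE-corners of the 20-cell Rothe diagram give Ess(w):

[(2, 3, 0), (2, 6, 1), (5, 3, 1), (5, 5, 2), (5, 9, 4), (7, 1, 0), (7, 5, 3)]


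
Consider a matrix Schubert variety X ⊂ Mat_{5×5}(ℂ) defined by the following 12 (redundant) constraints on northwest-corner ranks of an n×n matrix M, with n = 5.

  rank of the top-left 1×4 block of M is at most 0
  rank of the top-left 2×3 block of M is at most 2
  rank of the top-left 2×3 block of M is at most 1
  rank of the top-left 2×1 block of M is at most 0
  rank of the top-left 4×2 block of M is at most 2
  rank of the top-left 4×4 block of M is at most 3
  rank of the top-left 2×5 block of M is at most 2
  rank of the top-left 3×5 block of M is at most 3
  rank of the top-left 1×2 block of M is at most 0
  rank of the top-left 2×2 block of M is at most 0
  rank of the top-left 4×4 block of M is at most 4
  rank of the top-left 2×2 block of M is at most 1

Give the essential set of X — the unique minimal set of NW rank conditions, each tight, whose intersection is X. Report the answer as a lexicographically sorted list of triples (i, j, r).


Recovering R(i,j) via the rank-extension bound from the 12 conditions:

  R[1]: 0  0  0  0  1
  R[2]: 0  0  1  1  2
  R[3]: 1  1  2  2  3
  R[4]: 1  2  3  3  4
  R[5]: 1  2  3  4  5

hence w(1..5) = (5, 3, 1, 2, 4).

Rothe diagram D(w) (6 cells), 2 SE-corners (essential conditions):

[(1, 4, 0), (2, 2, 0)]


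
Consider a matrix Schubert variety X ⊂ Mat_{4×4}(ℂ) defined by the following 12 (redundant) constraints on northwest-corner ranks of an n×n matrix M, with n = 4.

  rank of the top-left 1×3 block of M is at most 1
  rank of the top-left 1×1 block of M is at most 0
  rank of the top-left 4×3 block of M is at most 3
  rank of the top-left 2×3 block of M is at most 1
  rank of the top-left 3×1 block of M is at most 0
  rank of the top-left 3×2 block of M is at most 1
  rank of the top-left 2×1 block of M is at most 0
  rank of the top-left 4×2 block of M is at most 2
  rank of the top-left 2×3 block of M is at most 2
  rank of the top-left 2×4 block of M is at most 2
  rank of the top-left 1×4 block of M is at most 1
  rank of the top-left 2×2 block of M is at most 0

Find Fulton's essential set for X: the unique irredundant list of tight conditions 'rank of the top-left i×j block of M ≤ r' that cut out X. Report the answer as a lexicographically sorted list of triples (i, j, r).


The tightest implied rank at each (i,j), from the 12 conditions:

  row 1: 0, 0, 1, 1
  row 2: 0, 0, 1, 2
  row 3: 0, 1, 2, 3
  row 4: 1, 2, 3, 4

so w = (3, 4, 2, 1).

Fulton essential set (2 of the 5 Rothe cells):

[(2, 2, 0), (3, 1, 0)]


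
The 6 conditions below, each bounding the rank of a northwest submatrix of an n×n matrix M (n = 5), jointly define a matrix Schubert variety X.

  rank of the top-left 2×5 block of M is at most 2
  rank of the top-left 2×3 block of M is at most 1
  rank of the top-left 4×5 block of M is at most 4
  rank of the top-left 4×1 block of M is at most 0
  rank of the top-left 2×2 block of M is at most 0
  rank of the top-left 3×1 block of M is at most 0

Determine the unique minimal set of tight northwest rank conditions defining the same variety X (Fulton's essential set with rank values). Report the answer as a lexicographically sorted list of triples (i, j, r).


Propagating the 6 rank bounds to every northwest block:

  R[1]: 0  0  1  1  1
  R[2]: 0  0  1  2  2
  R[3]: 0  1  2  3  3
  R[4]: 0  1  2  3  4
  R[5]: 1  2  3  4  5

reading off 1-entries of Δ²R: w = (3, 4, 2, 5, 1).

Fulton essential set (2 of the 6 Rothe cells):

[(2, 2, 0), (4, 1, 0)]


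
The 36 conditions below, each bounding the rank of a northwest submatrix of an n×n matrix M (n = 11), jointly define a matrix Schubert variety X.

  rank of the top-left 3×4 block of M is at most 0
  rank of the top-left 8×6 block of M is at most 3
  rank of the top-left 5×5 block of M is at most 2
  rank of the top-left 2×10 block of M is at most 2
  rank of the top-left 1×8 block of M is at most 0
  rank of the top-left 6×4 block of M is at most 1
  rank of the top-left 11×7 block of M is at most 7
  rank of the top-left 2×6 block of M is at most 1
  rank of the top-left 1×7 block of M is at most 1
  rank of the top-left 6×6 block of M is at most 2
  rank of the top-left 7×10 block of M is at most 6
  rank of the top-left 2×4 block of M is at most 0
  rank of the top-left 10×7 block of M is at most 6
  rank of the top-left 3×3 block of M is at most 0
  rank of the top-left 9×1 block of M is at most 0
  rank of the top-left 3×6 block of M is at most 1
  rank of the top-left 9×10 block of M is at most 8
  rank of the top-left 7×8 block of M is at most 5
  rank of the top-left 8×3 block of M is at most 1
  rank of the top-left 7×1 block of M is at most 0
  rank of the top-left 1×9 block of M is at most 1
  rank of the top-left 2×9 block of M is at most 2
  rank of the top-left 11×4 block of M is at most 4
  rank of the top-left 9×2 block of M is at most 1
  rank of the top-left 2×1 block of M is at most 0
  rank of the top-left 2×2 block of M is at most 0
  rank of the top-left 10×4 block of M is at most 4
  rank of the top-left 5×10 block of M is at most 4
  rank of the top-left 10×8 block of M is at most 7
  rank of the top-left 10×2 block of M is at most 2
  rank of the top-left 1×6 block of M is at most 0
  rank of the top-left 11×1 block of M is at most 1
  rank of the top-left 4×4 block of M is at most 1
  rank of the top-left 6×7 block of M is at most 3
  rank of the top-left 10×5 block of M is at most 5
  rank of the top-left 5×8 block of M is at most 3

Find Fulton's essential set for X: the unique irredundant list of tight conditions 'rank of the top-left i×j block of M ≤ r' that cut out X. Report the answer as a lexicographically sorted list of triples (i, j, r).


Recovering R(i,j) via the rank-extension bound from the 36 conditions:

  i=1: 0 | 0 | 0 | 0 | 0 | 0 | 0 | 0 | 1 | 1 | 1
  i=2: 0 | 0 | 0 | 0 | 1 | 1 | 1 | 1 | 2 | 2 | 2
  i=3: 0 | 0 | 0 | 0 | 1 | 1 | 2 | 2 | 3 | 3 | 3
  i=4: 0 | 1 | 1 | 1 | 2 | 2 | 3 | 3 | 4 | 4 | 4
  i=5: 0 | 1 | 1 | 1 | 2 | 2 | 3 | 3 | 4 | 4 | 5
  i=6: 0 | 1 | 1 | 1 | 2 | 2 | 3 | 4 | 5 | 5 | 6
  i=7: 0 | 1 | 1 | 2 | 3 | 3 | 4 | 5 | 6 | 6 | 7
  i=8: 0 | 1 | 1 | 2 | 3 | 3 | 4 | 5 | 6 | 7 | 8
  i=9: 0 | 1 | 2 | 3 | 4 | 4 | 5 | 6 | 7 | 8 | 9
  i=10: 1 | 2 | 3 | 4 | 5 | 5 | 6 | 7 | 8 | 9 | 10
  i=11: 1 | 2 | 3 | 4 | 5 | 6 | 7 | 8 | 9 | 10 | 11

the unique w with this rank table is (9, 5, 7, 2, 11, 8, 4, 10, 3, 1, 6).

Rothe diagram D(w) (34 cells), 10 SE-corners (essential conditions):

[(1, 8, 0), (3, 4, 0), (3, 6, 1), (5, 8, 3), (5, 10, 4), (6, 4, 1), (6, 6, 2), (8, 3, 1), (8, 6, 3), (9, 1, 0)]


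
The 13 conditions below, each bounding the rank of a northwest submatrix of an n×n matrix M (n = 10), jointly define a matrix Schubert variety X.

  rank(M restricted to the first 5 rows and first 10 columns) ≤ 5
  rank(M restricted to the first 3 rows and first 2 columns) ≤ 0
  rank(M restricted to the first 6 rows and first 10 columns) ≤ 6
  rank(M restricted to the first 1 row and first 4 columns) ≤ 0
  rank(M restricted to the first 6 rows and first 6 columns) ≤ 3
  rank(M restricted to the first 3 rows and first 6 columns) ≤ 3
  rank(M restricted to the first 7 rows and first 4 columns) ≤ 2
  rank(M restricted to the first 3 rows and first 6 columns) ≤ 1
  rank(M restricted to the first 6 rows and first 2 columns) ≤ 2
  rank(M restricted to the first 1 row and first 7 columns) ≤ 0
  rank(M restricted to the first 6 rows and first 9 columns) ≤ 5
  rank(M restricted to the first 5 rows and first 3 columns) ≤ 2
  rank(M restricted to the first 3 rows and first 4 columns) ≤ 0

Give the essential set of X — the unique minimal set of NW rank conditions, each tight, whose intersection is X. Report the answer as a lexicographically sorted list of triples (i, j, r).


Recovering R(i,j) via the rank-extension bound from the 13 conditions:

  0, 0, 0, 0, 0, 0, 0, 1, 1, 1
  0, 0, 0, 0, 1, 1, 1, 2, 2, 2
  0, 0, 0, 0, 1, 1, 2, 3, 3, 3
  1, 1, 1, 1, 2, 2, 3, 4, 4, 4
  1, 2, 2, 2, 3, 3, 4, 5, 5, 5
  1, 2, 2, 2, 3, 3, 4, 5, 5, 6
  1, 2, 2, 2, 3, 4, 5, 6, 6, 7
  1, 2, 3, 3, 4, 5, 6, 7, 7, 8
  1, 2, 3, 4, 5, 6, 7, 8, 8, 9
  1, 2, 3, 4, 5, 6, 7, 8, 9, 10

hence w(1..10) = (8, 5, 7, 1, 2, 10, 6, 3, 4, 9).

|D(w)|=22, |Ess(w)|=6:

[(1, 7, 0), (3, 4, 0), (3, 6, 1), (6, 6, 3), (6, 9, 5), (7, 4, 2)]


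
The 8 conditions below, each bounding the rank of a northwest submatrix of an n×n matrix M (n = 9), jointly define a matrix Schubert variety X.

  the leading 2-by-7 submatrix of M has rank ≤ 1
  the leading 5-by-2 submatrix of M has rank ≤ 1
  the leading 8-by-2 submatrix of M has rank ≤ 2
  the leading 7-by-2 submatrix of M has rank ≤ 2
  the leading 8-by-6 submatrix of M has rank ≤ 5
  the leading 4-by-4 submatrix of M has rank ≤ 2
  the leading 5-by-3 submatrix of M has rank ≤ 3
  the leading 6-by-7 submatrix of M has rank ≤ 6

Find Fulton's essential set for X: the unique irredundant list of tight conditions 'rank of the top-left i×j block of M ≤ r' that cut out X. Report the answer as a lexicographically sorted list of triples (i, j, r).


The tightest implied rank at each (i,j), from the 8 conditions:

  row 1: 1 | 1 | 1 | 1 | 1 | 1 | 1 | 1 | 1
  row 2: 1 | 1 | 1 | 1 | 1 | 1 | 1 | 2 | 2
  row 3: 1 | 1 | 2 | 2 | 2 | 2 | 2 | 3 | 3
  row 4: 1 | 1 | 2 | 2 | 3 | 3 | 3 | 4 | 4
  row 5: 1 | 1 | 2 | 3 | 4 | 4 | 4 | 5 | 5
  row 6: 1 | 2 | 3 | 4 | 5 | 5 | 5 | 6 | 6
  row 7: 1 | 2 | 3 | 4 | 5 | 5 | 6 | 7 | 7
  row 8: 1 | 2 | 3 | 4 | 5 | 5 | 6 | 7 | 8
  row 9: 1 | 2 | 3 | 4 | 5 | 6 | 7 | 8 | 9

giving w = (1, 8, 3, 5, 4, 2, 7, 9, 6) via Δ²R.

4 SE-corners of the 12-cell Rothe diagram give Ess(w):

[(2, 7, 1), (4, 4, 2), (5, 2, 1), (8, 6, 5)]


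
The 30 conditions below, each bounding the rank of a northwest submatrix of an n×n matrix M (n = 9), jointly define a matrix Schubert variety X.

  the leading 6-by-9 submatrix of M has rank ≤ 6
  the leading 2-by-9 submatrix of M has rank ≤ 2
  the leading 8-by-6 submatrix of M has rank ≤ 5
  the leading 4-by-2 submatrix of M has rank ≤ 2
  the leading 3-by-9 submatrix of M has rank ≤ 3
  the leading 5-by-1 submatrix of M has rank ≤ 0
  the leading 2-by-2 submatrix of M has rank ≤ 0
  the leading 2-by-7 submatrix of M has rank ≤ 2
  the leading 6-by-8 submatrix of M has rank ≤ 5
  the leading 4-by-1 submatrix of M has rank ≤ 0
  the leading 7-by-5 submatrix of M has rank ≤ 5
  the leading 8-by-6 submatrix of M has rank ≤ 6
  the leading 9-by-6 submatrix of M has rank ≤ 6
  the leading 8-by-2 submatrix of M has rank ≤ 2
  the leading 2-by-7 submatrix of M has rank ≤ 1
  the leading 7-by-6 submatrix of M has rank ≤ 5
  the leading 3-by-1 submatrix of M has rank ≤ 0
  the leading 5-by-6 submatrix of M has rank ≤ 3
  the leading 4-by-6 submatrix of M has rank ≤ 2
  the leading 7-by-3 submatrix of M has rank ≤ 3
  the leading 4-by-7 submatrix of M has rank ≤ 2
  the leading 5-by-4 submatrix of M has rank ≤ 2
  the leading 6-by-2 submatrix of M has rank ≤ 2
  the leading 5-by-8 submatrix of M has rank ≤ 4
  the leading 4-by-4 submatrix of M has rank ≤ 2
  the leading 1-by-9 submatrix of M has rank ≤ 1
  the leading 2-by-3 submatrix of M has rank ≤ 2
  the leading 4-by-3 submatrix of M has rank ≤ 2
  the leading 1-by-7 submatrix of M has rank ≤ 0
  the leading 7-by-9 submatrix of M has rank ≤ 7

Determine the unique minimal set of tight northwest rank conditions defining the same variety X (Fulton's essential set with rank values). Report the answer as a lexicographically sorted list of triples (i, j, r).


Rank table r_w(9×9) implied by the 30 constraints:

  row 1: 0 0 0 0 0 0 0 1 1
  row 2: 0 0 1 1 1 1 1 2 2
  row 3: 0 1 2 2 2 2 2 3 3
  row 4: 0 1 2 2 2 2 2 3 4
  row 5: 0 1 2 2 3 3 3 4 5
  row 6: 1 2 3 3 4 4 4 5 6
  row 7: 1 2 3 4 5 5 5 6 7
  row 8: 1 2 3 4 5 5 6 7 8
  row 9: 1 2 3 4 5 6 7 8 9

giving w = (8, 3, 2, 9, 5, 1, 4, 7, 6) via Δ²R.

Fulton essential set (6 of the 18 Rothe cells):

[(1, 7, 0), (2, 2, 0), (4, 7, 2), (5, 1, 0), (5, 4, 2), (8, 6, 5)]


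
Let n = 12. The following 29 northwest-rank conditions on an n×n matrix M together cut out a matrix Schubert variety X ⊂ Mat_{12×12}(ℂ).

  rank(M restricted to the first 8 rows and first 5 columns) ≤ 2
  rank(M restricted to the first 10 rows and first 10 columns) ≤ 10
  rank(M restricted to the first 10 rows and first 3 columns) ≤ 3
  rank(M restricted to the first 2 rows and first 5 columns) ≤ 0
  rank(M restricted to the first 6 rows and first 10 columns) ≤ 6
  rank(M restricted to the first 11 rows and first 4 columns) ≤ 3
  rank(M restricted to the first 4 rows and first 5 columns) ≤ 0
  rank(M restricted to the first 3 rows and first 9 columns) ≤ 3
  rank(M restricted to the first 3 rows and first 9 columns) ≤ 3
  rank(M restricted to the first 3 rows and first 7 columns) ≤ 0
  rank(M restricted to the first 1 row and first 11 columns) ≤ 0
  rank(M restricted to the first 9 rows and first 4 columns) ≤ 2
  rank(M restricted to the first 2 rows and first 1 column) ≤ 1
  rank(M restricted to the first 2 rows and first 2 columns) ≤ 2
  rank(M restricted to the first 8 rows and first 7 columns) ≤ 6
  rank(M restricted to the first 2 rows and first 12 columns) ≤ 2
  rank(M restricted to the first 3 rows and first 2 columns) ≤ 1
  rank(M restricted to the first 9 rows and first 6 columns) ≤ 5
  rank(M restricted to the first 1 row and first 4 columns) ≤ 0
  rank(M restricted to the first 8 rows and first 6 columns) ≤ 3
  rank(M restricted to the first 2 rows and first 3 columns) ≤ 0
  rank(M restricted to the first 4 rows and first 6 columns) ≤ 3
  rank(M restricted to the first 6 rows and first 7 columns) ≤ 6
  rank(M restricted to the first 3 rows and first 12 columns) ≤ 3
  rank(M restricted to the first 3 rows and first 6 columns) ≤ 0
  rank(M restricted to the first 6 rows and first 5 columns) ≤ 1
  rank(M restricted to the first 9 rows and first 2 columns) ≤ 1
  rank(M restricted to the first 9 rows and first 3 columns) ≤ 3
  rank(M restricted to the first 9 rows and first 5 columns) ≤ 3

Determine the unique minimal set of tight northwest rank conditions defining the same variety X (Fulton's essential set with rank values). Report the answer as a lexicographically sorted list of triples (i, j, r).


The tightest implied rank at each (i,j), from the 29 conditions:

  0 | 0 | 0 | 0 | 0 | 0 | 0 | 0 | 0 | 0 | 0 | 1
  0 | 0 | 0 | 0 | 0 | 0 | 0 | 1 | 1 | 1 | 1 | 2
  0 | 0 | 0 | 0 | 0 | 0 | 0 | 1 | 2 | 2 | 2 | 3
  0 | 0 | 0 | 0 | 0 | 1 | 1 | 2 | 3 | 3 | 3 | 4
  1 | 1 | 1 | 1 | 1 | 2 | 2 | 3 | 4 | 4 | 4 | 5
  1 | 1 | 1 | 1 | 1 | 2 | 3 | 4 | 5 | 5 | 5 | 6
  1 | 1 | 2 | 2 | 2 | 3 | 4 | 5 | 6 | 6 | 6 | 7
  1 | 1 | 2 | 2 | 2 | 3 | 4 | 5 | 6 | 7 | 7 | 8
  1 | 1 | 2 | 2 | 3 | 4 | 5 | 6 | 7 | 8 | 8 | 9
  1 | 2 | 3 | 3 | 4 | 5 | 6 | 7 | 8 | 9 | 9 | 10
  1 | 2 | 3 | 3 | 4 | 5 | 6 | 7 | 8 | 9 | 10 | 11
  1 | 2 | 3 | 4 | 5 | 6 | 7 | 8 | 9 | 10 | 11 | 12

so w = (12, 8, 9, 6, 1, 7, 3, 10, 5, 2, 11, 4).

D(w) has 41 cells with 8 SE-corners; essential set:

[(1, 11, 0), (3, 7, 0), (4, 5, 0), (6, 5, 1), (8, 5, 2), (9, 2, 1), (9, 4, 2), (11, 4, 3)]


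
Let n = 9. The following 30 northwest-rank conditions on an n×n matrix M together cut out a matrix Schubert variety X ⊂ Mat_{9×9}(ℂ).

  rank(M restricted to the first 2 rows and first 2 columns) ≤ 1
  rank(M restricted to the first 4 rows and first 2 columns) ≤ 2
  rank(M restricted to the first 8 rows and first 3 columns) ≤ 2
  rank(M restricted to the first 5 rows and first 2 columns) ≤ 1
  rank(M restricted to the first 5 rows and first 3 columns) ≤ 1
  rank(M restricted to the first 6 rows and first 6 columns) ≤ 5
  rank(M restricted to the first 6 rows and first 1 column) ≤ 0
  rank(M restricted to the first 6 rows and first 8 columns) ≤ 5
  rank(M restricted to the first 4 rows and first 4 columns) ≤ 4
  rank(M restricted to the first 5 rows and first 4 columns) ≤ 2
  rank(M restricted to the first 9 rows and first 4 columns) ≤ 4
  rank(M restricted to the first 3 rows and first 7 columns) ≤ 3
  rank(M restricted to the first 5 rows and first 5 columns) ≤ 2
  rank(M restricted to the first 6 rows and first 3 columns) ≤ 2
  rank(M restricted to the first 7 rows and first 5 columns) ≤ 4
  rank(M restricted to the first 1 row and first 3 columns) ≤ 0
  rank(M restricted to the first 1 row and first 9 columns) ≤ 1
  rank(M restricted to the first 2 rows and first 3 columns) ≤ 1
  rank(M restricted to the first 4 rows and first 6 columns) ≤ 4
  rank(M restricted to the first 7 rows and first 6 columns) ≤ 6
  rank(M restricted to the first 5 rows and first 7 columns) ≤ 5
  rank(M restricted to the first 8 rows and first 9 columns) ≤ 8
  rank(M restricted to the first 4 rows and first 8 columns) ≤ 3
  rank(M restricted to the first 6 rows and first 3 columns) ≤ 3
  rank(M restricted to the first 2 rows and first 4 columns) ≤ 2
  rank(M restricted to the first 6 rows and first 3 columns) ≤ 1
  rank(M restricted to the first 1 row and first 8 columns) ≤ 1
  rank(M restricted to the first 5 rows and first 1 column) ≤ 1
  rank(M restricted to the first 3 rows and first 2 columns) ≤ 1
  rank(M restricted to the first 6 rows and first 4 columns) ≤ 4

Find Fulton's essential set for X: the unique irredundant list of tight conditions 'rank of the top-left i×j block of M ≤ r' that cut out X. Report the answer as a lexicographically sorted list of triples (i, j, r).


The tightest implied rank at each (i,j), from the 30 conditions:

  R[1]: 0 0 0 1 1 1 1 1 1
  R[2]: 0 1 1 2 2 2 2 2 2
  R[3]: 0 1 1 2 2 3 3 3 3
  R[4]: 0 1 1 2 2 3 3 3 4
  R[5]: 0 1 1 2 2 3 4 4 5
  R[6]: 0 1 1 2 3 4 5 5 6
  R[7]: 1 2 2 3 4 5 6 6 7
  R[8]: 1 2 2 3 4 5 6 7 8
  R[9]: 1 2 3 4 5 6 7 8 9

reading off 1-entries of Δ²R: w = (4, 2, 6, 9, 7, 5, 1, 8, 3).

ℓ(w)=18; the 6 essential cells (i,j,r):

[(1, 3, 0), (4, 8, 3), (5, 5, 2), (6, 1, 0), (6, 3, 1), (8, 3, 2)]


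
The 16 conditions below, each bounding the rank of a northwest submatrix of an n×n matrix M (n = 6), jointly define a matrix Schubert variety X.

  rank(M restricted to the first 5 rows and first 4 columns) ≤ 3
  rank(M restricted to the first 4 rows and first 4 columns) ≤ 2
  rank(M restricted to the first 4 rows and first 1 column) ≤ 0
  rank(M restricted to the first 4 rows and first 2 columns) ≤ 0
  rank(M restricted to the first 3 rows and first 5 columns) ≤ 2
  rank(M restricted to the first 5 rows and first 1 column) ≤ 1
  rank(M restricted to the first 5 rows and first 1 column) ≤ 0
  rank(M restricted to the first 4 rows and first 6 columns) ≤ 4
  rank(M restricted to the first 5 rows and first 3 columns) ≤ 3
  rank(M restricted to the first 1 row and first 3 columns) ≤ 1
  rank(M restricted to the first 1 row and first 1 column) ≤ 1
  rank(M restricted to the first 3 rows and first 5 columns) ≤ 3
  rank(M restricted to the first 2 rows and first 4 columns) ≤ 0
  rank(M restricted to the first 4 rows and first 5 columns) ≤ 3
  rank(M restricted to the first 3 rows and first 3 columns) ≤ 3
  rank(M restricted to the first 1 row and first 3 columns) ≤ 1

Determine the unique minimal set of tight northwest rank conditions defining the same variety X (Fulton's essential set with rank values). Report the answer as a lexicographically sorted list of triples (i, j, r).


Computing R[i][j] = min implied NW-rank bound (n=6, 16 conditions):

  R[1]: 0  0  0  0  1  1
  R[2]: 0  0  0  0  1  2
  R[3]: 0  0  1  1  2  3
  R[4]: 0  0  1  2  3  4
  R[5]: 0  1  2  3  4  5
  R[6]: 1  2  3  4  5  6

second differences of R give the permutation w = (5, 6, 3, 4, 2, 1).

D(w) has 13 cells with 3 SE-corners; essential set:

[(2, 4, 0), (4, 2, 0), (5, 1, 0)]


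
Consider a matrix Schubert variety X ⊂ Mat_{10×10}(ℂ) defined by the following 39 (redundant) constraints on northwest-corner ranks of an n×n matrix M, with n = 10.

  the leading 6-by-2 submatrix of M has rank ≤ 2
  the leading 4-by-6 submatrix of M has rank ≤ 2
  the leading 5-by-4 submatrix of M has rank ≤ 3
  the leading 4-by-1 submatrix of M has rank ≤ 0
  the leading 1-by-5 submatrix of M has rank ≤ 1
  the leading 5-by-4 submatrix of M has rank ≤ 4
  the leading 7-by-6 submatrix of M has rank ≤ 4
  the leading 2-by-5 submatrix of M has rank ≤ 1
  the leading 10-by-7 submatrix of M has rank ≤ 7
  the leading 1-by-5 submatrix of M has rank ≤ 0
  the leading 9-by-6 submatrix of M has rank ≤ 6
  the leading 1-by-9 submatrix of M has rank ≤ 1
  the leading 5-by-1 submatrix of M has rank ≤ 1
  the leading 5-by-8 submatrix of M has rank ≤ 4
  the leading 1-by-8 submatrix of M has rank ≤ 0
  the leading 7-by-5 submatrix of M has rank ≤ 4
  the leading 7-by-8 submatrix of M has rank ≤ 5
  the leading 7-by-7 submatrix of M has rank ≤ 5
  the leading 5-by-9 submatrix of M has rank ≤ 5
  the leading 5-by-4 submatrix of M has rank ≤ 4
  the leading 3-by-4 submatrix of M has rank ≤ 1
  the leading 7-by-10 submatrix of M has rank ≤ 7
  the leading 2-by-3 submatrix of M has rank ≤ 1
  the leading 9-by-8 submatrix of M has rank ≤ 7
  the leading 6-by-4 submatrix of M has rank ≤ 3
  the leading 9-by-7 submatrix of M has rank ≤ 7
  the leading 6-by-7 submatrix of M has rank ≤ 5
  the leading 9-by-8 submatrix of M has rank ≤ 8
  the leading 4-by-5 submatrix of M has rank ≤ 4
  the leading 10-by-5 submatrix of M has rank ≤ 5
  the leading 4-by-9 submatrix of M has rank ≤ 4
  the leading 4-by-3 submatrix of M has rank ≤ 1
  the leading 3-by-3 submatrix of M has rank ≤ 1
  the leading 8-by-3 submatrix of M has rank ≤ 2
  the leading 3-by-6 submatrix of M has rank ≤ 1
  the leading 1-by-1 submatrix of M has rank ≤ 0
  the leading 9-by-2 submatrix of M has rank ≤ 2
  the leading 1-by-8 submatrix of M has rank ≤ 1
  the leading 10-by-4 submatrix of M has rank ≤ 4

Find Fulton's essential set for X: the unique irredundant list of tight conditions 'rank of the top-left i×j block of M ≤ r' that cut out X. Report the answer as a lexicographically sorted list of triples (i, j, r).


The tightest implied rank at each (i,j), from the 39 conditions:

  R[1]: 0, 0, 0, 0, 0, 0, 0, 0, 1, 1
  R[2]: 0, 1, 1, 1, 1, 1, 1, 1, 2, 2
  R[3]: 0, 1, 1, 1, 1, 1, 2, 2, 3, 3
  R[4]: 0, 1, 1, 2, 2, 2, 3, 3, 4, 4
  R[5]: 1, 2, 2, 3, 3, 3, 4, 4, 5, 5
  R[6]: 1, 2, 2, 3, 4, 4, 5, 5, 6, 6
  R[7]: 1, 2, 2, 3, 4, 4, 5, 5, 6, 7
  R[8]: 1, 2, 2, 3, 4, 5, 6, 6, 7, 8
  R[9]: 1, 2, 3, 4, 5, 6, 7, 7, 8, 9
  R[10]: 1, 2, 3, 4, 5, 6, 7, 8, 9, 10

the unique w with this rank table is (9, 2, 7, 4, 1, 5, 10, 6, 3, 8).

D(w) has 21 cells with 7 SE-corners; essential set:

[(1, 8, 0), (3, 6, 1), (4, 1, 0), (4, 3, 1), (7, 6, 4), (7, 8, 5), (8, 3, 2)]


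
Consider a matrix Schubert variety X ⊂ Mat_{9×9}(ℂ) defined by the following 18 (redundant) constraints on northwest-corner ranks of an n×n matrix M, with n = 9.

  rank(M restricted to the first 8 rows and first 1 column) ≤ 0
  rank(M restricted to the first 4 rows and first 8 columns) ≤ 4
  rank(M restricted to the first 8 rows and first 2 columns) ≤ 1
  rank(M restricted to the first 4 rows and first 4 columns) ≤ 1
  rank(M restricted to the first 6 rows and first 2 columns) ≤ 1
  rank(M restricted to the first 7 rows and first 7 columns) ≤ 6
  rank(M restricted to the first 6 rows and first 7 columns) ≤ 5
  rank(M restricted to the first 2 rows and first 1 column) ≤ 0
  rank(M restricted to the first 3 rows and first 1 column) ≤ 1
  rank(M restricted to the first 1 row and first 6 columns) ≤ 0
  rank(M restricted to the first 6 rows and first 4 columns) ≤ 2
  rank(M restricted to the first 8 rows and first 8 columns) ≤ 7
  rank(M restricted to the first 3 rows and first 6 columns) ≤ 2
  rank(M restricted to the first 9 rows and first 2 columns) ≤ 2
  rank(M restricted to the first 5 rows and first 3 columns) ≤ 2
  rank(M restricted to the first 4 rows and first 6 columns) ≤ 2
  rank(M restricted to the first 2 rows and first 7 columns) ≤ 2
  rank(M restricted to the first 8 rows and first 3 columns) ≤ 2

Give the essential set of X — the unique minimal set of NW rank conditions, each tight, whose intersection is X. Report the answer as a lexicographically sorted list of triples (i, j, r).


The tightest implied rank at each (i,j), from the 18 conditions:

  i=1: 0  0  0  0  0  0  1  1  1
  i=2: 0  1  1  1  1  1  2  2  2
  i=3: 0  1  1  1  2  2  3  3  3
  i=4: 0  1  1  1  2  2  3  4  4
  i=5: 0  1  2  2  3  3  4  5  5
  i=6: 0  1  2  2  3  4  5  6  6
  i=7: 0  1  2  3  4  5  6  7  7
  i=8: 0  1  2  3  4  5  6  7  8
  i=9: 1  2  3  4  5  6  7  8  9

hence w(1..9) = (7, 2, 5, 8, 3, 6, 4, 9, 1).

|D(w)|=19, |Ess(w)|=5:

[(1, 6, 0), (4, 4, 1), (4, 6, 2), (6, 4, 2), (8, 1, 0)]


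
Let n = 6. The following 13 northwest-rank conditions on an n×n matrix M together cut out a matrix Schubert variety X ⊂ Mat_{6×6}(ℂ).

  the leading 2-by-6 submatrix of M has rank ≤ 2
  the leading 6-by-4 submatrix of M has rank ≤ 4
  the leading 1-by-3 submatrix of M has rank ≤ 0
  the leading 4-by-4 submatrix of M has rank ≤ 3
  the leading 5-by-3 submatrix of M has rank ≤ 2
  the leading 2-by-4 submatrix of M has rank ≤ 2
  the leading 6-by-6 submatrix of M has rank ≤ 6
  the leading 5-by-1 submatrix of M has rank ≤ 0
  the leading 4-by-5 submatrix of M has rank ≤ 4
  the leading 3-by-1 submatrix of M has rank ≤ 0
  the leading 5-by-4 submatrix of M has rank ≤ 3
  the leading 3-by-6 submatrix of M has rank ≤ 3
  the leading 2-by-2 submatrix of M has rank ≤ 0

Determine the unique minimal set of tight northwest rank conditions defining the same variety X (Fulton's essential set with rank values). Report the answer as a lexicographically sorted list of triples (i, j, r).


Computing R[i][j] = min implied NW-rank bound (n=6, 13 conditions):

  i=1: 0 0 0 1 1 1
  i=2: 0 0 1 2 2 2
  i=3: 0 1 2 3 3 3
  i=4: 0 1 2 3 4 4
  i=5: 0 1 2 3 4 5
  i=6: 1 2 3 4 5 6

reading off 1-entries of Δ²R: w = (4, 3, 2, 5, 6, 1).

3 SE-corners of the 8-cell Rothe diagram give Ess(w):

[(1, 3, 0), (2, 2, 0), (5, 1, 0)]


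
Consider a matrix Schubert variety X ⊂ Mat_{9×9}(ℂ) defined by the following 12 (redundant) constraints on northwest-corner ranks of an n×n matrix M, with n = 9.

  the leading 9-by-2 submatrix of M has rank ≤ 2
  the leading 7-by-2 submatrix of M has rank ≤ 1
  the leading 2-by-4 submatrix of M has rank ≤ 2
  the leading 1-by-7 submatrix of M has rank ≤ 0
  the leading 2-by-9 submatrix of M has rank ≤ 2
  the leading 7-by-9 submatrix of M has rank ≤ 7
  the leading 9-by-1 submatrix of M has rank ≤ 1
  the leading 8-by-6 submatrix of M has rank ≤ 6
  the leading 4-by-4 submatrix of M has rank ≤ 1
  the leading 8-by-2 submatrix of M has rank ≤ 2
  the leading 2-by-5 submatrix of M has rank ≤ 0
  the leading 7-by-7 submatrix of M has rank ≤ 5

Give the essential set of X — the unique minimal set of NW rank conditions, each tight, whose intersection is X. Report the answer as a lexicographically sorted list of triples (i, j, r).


Reconstructing r_w from the 12 given conditions:

  row 1: 0  0  0  0  0  0  0  1  1
  row 2: 0  0  0  0  0  1  1  2  2
  row 3: 1  1  1  1  1  2  2  3  3
  row 4: 1  1  1  1  2  3  3  4  4
  row 5: 1  1  2  2  3  4  4  5  5
  row 6: 1  1  2  3  4  5  5  6  6
  row 7: 1  1  2  3  4  5  5  6  7
  row 8: 1  2  3  4  5  6  6  7  8
  row 9: 1  2  3  4  5  6  7  8  9

reading off 1-entries of Δ²R: w = (8, 6, 1, 5, 3, 4, 9, 2, 7).

5 SE-corners of the 19-cell Rothe diagram give Ess(w):

[(1, 7, 0), (2, 5, 0), (4, 4, 1), (7, 2, 1), (7, 7, 5)]
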